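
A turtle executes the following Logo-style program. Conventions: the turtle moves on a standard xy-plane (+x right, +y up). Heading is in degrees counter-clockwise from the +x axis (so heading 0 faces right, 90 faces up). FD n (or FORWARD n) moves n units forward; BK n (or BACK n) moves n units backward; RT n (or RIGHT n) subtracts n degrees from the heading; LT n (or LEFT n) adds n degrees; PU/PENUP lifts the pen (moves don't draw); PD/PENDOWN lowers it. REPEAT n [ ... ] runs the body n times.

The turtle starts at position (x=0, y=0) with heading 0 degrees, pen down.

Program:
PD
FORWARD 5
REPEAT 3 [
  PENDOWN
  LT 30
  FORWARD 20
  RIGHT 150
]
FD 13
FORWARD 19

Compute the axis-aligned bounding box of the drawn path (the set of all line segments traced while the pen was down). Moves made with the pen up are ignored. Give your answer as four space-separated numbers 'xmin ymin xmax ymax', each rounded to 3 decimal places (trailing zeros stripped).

Executing turtle program step by step:
Start: pos=(0,0), heading=0, pen down
PD: pen down
FD 5: (0,0) -> (5,0) [heading=0, draw]
REPEAT 3 [
  -- iteration 1/3 --
  PD: pen down
  LT 30: heading 0 -> 30
  FD 20: (5,0) -> (22.321,10) [heading=30, draw]
  RT 150: heading 30 -> 240
  -- iteration 2/3 --
  PD: pen down
  LT 30: heading 240 -> 270
  FD 20: (22.321,10) -> (22.321,-10) [heading=270, draw]
  RT 150: heading 270 -> 120
  -- iteration 3/3 --
  PD: pen down
  LT 30: heading 120 -> 150
  FD 20: (22.321,-10) -> (5,0) [heading=150, draw]
  RT 150: heading 150 -> 0
]
FD 13: (5,0) -> (18,0) [heading=0, draw]
FD 19: (18,0) -> (37,0) [heading=0, draw]
Final: pos=(37,0), heading=0, 6 segment(s) drawn

Segment endpoints: x in {0, 5, 5, 18, 22.321, 37}, y in {-10, 0, 0, 0, 10}
xmin=0, ymin=-10, xmax=37, ymax=10

Answer: 0 -10 37 10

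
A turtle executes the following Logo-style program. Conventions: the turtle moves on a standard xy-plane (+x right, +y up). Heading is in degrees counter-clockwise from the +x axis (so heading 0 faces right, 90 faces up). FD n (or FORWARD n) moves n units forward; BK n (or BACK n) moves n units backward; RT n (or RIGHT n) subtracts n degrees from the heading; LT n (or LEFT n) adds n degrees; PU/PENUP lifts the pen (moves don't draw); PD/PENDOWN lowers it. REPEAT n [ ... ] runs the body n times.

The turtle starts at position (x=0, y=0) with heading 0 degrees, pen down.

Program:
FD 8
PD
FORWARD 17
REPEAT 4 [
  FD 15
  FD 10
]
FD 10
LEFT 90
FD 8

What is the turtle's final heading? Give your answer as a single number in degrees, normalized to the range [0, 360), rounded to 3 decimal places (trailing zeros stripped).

Executing turtle program step by step:
Start: pos=(0,0), heading=0, pen down
FD 8: (0,0) -> (8,0) [heading=0, draw]
PD: pen down
FD 17: (8,0) -> (25,0) [heading=0, draw]
REPEAT 4 [
  -- iteration 1/4 --
  FD 15: (25,0) -> (40,0) [heading=0, draw]
  FD 10: (40,0) -> (50,0) [heading=0, draw]
  -- iteration 2/4 --
  FD 15: (50,0) -> (65,0) [heading=0, draw]
  FD 10: (65,0) -> (75,0) [heading=0, draw]
  -- iteration 3/4 --
  FD 15: (75,0) -> (90,0) [heading=0, draw]
  FD 10: (90,0) -> (100,0) [heading=0, draw]
  -- iteration 4/4 --
  FD 15: (100,0) -> (115,0) [heading=0, draw]
  FD 10: (115,0) -> (125,0) [heading=0, draw]
]
FD 10: (125,0) -> (135,0) [heading=0, draw]
LT 90: heading 0 -> 90
FD 8: (135,0) -> (135,8) [heading=90, draw]
Final: pos=(135,8), heading=90, 12 segment(s) drawn

Answer: 90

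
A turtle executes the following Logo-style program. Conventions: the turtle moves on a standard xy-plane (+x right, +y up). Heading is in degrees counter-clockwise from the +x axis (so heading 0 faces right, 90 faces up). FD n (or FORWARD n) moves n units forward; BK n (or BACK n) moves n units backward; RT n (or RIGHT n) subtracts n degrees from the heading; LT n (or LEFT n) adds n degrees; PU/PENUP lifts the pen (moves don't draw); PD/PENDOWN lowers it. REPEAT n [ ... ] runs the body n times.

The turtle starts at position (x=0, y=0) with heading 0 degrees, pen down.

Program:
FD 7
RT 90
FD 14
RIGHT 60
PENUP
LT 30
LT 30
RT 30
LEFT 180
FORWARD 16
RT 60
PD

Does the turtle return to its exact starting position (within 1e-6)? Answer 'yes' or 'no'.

Answer: no

Derivation:
Executing turtle program step by step:
Start: pos=(0,0), heading=0, pen down
FD 7: (0,0) -> (7,0) [heading=0, draw]
RT 90: heading 0 -> 270
FD 14: (7,0) -> (7,-14) [heading=270, draw]
RT 60: heading 270 -> 210
PU: pen up
LT 30: heading 210 -> 240
LT 30: heading 240 -> 270
RT 30: heading 270 -> 240
LT 180: heading 240 -> 60
FD 16: (7,-14) -> (15,-0.144) [heading=60, move]
RT 60: heading 60 -> 0
PD: pen down
Final: pos=(15,-0.144), heading=0, 2 segment(s) drawn

Start position: (0, 0)
Final position: (15, -0.144)
Distance = 15.001; >= 1e-6 -> NOT closed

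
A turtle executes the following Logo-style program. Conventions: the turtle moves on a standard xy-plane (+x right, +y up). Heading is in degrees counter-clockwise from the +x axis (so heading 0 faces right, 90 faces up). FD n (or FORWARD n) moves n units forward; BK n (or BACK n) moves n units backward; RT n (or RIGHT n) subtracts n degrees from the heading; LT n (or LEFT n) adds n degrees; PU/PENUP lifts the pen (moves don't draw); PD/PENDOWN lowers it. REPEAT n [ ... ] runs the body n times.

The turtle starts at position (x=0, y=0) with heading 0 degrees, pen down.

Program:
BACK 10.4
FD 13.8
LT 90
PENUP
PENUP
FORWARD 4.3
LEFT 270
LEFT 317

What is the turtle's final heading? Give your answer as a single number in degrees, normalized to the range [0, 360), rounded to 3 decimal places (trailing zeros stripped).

Answer: 317

Derivation:
Executing turtle program step by step:
Start: pos=(0,0), heading=0, pen down
BK 10.4: (0,0) -> (-10.4,0) [heading=0, draw]
FD 13.8: (-10.4,0) -> (3.4,0) [heading=0, draw]
LT 90: heading 0 -> 90
PU: pen up
PU: pen up
FD 4.3: (3.4,0) -> (3.4,4.3) [heading=90, move]
LT 270: heading 90 -> 0
LT 317: heading 0 -> 317
Final: pos=(3.4,4.3), heading=317, 2 segment(s) drawn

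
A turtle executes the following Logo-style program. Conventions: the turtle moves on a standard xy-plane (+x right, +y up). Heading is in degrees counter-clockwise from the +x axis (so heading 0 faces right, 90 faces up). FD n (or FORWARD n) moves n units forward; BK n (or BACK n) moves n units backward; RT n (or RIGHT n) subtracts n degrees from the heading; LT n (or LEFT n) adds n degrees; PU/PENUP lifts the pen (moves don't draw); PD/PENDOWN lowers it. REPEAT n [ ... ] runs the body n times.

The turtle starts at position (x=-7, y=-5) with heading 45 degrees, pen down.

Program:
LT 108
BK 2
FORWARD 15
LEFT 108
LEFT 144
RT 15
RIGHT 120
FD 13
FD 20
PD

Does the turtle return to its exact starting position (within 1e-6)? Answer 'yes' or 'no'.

Answer: no

Derivation:
Executing turtle program step by step:
Start: pos=(-7,-5), heading=45, pen down
LT 108: heading 45 -> 153
BK 2: (-7,-5) -> (-5.218,-5.908) [heading=153, draw]
FD 15: (-5.218,-5.908) -> (-18.583,0.902) [heading=153, draw]
LT 108: heading 153 -> 261
LT 144: heading 261 -> 45
RT 15: heading 45 -> 30
RT 120: heading 30 -> 270
FD 13: (-18.583,0.902) -> (-18.583,-12.098) [heading=270, draw]
FD 20: (-18.583,-12.098) -> (-18.583,-32.098) [heading=270, draw]
PD: pen down
Final: pos=(-18.583,-32.098), heading=270, 4 segment(s) drawn

Start position: (-7, -5)
Final position: (-18.583, -32.098)
Distance = 29.47; >= 1e-6 -> NOT closed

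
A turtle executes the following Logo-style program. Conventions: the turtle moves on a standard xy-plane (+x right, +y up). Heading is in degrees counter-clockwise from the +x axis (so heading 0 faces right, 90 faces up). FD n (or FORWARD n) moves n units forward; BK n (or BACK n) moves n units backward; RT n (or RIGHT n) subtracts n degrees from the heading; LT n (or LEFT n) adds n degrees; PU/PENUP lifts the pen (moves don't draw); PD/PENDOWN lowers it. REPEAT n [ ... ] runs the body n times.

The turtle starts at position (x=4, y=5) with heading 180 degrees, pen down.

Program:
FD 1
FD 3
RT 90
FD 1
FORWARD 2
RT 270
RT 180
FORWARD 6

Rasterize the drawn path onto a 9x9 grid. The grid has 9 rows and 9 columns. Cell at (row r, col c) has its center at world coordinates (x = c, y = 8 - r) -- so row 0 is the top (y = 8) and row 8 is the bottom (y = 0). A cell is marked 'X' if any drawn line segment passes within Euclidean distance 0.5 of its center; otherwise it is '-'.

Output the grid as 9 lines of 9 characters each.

Answer: XXXXXXX--
X--------
X--------
XXXXX----
---------
---------
---------
---------
---------

Derivation:
Segment 0: (4,5) -> (3,5)
Segment 1: (3,5) -> (0,5)
Segment 2: (0,5) -> (0,6)
Segment 3: (0,6) -> (0,8)
Segment 4: (0,8) -> (6,8)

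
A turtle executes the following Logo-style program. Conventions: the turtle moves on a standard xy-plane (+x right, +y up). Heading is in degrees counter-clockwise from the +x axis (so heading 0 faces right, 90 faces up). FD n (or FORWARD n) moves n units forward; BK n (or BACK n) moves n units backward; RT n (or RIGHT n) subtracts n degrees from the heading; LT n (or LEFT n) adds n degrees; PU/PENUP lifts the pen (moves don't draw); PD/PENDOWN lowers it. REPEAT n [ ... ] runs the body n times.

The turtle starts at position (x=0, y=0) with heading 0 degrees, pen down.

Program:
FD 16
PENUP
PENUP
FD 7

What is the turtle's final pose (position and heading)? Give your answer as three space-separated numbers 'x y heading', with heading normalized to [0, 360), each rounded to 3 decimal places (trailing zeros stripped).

Executing turtle program step by step:
Start: pos=(0,0), heading=0, pen down
FD 16: (0,0) -> (16,0) [heading=0, draw]
PU: pen up
PU: pen up
FD 7: (16,0) -> (23,0) [heading=0, move]
Final: pos=(23,0), heading=0, 1 segment(s) drawn

Answer: 23 0 0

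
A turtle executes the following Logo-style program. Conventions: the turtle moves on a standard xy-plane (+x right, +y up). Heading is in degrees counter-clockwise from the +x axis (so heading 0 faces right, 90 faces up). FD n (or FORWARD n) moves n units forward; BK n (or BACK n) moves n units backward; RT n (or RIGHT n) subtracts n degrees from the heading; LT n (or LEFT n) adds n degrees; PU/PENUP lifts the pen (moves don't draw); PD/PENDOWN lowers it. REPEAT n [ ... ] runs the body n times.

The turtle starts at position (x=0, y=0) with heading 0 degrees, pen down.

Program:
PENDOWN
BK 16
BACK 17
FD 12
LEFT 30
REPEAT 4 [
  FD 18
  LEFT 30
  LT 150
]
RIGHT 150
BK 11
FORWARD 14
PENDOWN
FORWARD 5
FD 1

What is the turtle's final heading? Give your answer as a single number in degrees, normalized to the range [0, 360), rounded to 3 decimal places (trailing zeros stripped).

Answer: 240

Derivation:
Executing turtle program step by step:
Start: pos=(0,0), heading=0, pen down
PD: pen down
BK 16: (0,0) -> (-16,0) [heading=0, draw]
BK 17: (-16,0) -> (-33,0) [heading=0, draw]
FD 12: (-33,0) -> (-21,0) [heading=0, draw]
LT 30: heading 0 -> 30
REPEAT 4 [
  -- iteration 1/4 --
  FD 18: (-21,0) -> (-5.412,9) [heading=30, draw]
  LT 30: heading 30 -> 60
  LT 150: heading 60 -> 210
  -- iteration 2/4 --
  FD 18: (-5.412,9) -> (-21,0) [heading=210, draw]
  LT 30: heading 210 -> 240
  LT 150: heading 240 -> 30
  -- iteration 3/4 --
  FD 18: (-21,0) -> (-5.412,9) [heading=30, draw]
  LT 30: heading 30 -> 60
  LT 150: heading 60 -> 210
  -- iteration 4/4 --
  FD 18: (-5.412,9) -> (-21,0) [heading=210, draw]
  LT 30: heading 210 -> 240
  LT 150: heading 240 -> 30
]
RT 150: heading 30 -> 240
BK 11: (-21,0) -> (-15.5,9.526) [heading=240, draw]
FD 14: (-15.5,9.526) -> (-22.5,-2.598) [heading=240, draw]
PD: pen down
FD 5: (-22.5,-2.598) -> (-25,-6.928) [heading=240, draw]
FD 1: (-25,-6.928) -> (-25.5,-7.794) [heading=240, draw]
Final: pos=(-25.5,-7.794), heading=240, 11 segment(s) drawn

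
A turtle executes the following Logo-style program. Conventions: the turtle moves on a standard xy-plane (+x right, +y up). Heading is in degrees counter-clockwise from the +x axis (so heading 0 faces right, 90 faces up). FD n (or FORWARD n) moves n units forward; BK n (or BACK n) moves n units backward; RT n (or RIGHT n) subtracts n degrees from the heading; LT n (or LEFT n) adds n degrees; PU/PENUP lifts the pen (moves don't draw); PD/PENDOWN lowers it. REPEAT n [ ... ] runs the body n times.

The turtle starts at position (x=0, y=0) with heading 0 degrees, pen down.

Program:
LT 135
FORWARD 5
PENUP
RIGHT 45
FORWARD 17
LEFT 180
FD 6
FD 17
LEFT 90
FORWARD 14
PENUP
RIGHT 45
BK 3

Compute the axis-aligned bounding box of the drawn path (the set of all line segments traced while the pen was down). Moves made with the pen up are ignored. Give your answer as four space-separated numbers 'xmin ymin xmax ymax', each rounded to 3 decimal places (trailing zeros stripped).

Executing turtle program step by step:
Start: pos=(0,0), heading=0, pen down
LT 135: heading 0 -> 135
FD 5: (0,0) -> (-3.536,3.536) [heading=135, draw]
PU: pen up
RT 45: heading 135 -> 90
FD 17: (-3.536,3.536) -> (-3.536,20.536) [heading=90, move]
LT 180: heading 90 -> 270
FD 6: (-3.536,20.536) -> (-3.536,14.536) [heading=270, move]
FD 17: (-3.536,14.536) -> (-3.536,-2.464) [heading=270, move]
LT 90: heading 270 -> 0
FD 14: (-3.536,-2.464) -> (10.464,-2.464) [heading=0, move]
PU: pen up
RT 45: heading 0 -> 315
BK 3: (10.464,-2.464) -> (8.343,-0.343) [heading=315, move]
Final: pos=(8.343,-0.343), heading=315, 1 segment(s) drawn

Segment endpoints: x in {-3.536, 0}, y in {0, 3.536}
xmin=-3.536, ymin=0, xmax=0, ymax=3.536

Answer: -3.536 0 0 3.536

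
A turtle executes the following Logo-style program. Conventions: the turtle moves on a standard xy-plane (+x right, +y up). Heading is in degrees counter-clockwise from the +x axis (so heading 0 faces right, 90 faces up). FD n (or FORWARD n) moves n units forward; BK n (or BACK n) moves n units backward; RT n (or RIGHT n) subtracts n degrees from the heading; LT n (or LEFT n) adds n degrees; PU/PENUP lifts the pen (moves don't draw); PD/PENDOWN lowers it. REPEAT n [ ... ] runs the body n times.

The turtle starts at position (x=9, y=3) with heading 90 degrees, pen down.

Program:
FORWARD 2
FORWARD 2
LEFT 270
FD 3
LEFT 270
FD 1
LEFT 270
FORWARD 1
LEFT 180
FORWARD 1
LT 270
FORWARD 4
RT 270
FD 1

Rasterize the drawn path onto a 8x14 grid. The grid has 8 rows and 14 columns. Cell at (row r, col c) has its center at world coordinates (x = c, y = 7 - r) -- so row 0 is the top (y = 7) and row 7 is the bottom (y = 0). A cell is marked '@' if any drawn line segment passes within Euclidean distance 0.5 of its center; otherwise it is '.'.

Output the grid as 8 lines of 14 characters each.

Answer: .........@@@@.
.........@.@@.
.........@..@.
.........@..@.
.........@..@.
............@@
..............
..............

Derivation:
Segment 0: (9,3) -> (9,5)
Segment 1: (9,5) -> (9,7)
Segment 2: (9,7) -> (12,7)
Segment 3: (12,7) -> (12,6)
Segment 4: (12,6) -> (11,6)
Segment 5: (11,6) -> (12,6)
Segment 6: (12,6) -> (12,2)
Segment 7: (12,2) -> (13,2)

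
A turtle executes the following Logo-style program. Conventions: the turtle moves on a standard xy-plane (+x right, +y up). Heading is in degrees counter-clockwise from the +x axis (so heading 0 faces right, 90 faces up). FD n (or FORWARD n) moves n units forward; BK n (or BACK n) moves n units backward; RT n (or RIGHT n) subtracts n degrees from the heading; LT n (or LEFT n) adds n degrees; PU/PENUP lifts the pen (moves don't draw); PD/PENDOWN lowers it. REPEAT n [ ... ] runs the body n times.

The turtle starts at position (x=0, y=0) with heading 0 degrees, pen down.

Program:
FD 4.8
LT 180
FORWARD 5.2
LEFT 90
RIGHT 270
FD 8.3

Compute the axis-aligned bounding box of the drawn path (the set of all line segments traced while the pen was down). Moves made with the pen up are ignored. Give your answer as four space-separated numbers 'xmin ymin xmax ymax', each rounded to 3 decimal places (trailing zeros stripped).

Answer: -0.4 0 7.9 0

Derivation:
Executing turtle program step by step:
Start: pos=(0,0), heading=0, pen down
FD 4.8: (0,0) -> (4.8,0) [heading=0, draw]
LT 180: heading 0 -> 180
FD 5.2: (4.8,0) -> (-0.4,0) [heading=180, draw]
LT 90: heading 180 -> 270
RT 270: heading 270 -> 0
FD 8.3: (-0.4,0) -> (7.9,0) [heading=0, draw]
Final: pos=(7.9,0), heading=0, 3 segment(s) drawn

Segment endpoints: x in {-0.4, 0, 4.8, 7.9}, y in {0, 0}
xmin=-0.4, ymin=0, xmax=7.9, ymax=0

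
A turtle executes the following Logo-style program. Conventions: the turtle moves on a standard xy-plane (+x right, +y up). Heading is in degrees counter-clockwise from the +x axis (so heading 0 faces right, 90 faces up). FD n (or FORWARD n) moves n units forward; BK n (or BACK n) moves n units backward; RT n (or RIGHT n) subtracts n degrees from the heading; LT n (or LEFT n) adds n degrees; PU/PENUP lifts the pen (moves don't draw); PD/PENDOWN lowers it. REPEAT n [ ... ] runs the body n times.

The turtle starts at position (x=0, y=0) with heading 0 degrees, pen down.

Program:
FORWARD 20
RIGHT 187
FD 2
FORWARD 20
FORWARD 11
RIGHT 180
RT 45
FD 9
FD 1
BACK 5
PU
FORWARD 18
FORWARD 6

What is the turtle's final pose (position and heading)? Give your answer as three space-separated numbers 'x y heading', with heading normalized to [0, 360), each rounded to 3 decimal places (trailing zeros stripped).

Executing turtle program step by step:
Start: pos=(0,0), heading=0, pen down
FD 20: (0,0) -> (20,0) [heading=0, draw]
RT 187: heading 0 -> 173
FD 2: (20,0) -> (18.015,0.244) [heading=173, draw]
FD 20: (18.015,0.244) -> (-1.836,2.681) [heading=173, draw]
FD 11: (-1.836,2.681) -> (-12.754,4.022) [heading=173, draw]
RT 180: heading 173 -> 353
RT 45: heading 353 -> 308
FD 9: (-12.754,4.022) -> (-7.213,-3.07) [heading=308, draw]
FD 1: (-7.213,-3.07) -> (-6.597,-3.858) [heading=308, draw]
BK 5: (-6.597,-3.858) -> (-9.676,0.082) [heading=308, draw]
PU: pen up
FD 18: (-9.676,0.082) -> (1.406,-14.103) [heading=308, move]
FD 6: (1.406,-14.103) -> (5.1,-18.831) [heading=308, move]
Final: pos=(5.1,-18.831), heading=308, 7 segment(s) drawn

Answer: 5.1 -18.831 308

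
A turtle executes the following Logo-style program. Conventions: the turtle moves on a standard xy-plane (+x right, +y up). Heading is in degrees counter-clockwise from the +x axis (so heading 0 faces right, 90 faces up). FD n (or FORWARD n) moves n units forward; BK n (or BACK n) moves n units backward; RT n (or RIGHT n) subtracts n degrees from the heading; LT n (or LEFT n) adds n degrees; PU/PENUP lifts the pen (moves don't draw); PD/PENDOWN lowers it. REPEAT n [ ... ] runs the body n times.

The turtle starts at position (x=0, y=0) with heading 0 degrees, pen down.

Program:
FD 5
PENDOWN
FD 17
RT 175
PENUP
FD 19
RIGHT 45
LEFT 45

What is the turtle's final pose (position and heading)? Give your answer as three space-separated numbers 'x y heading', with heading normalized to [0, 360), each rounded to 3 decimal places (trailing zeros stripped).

Answer: 3.072 -1.656 185

Derivation:
Executing turtle program step by step:
Start: pos=(0,0), heading=0, pen down
FD 5: (0,0) -> (5,0) [heading=0, draw]
PD: pen down
FD 17: (5,0) -> (22,0) [heading=0, draw]
RT 175: heading 0 -> 185
PU: pen up
FD 19: (22,0) -> (3.072,-1.656) [heading=185, move]
RT 45: heading 185 -> 140
LT 45: heading 140 -> 185
Final: pos=(3.072,-1.656), heading=185, 2 segment(s) drawn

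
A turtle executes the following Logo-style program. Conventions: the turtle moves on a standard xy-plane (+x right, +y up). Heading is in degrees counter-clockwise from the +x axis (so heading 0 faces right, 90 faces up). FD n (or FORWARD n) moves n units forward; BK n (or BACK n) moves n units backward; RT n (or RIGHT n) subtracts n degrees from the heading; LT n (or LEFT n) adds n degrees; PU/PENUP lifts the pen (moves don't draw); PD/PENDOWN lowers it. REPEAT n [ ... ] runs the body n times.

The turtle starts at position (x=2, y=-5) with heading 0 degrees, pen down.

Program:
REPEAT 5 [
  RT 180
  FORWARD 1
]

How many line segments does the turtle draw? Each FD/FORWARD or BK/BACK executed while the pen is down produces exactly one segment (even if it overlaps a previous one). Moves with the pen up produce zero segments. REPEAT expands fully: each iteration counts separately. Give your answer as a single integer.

Answer: 5

Derivation:
Executing turtle program step by step:
Start: pos=(2,-5), heading=0, pen down
REPEAT 5 [
  -- iteration 1/5 --
  RT 180: heading 0 -> 180
  FD 1: (2,-5) -> (1,-5) [heading=180, draw]
  -- iteration 2/5 --
  RT 180: heading 180 -> 0
  FD 1: (1,-5) -> (2,-5) [heading=0, draw]
  -- iteration 3/5 --
  RT 180: heading 0 -> 180
  FD 1: (2,-5) -> (1,-5) [heading=180, draw]
  -- iteration 4/5 --
  RT 180: heading 180 -> 0
  FD 1: (1,-5) -> (2,-5) [heading=0, draw]
  -- iteration 5/5 --
  RT 180: heading 0 -> 180
  FD 1: (2,-5) -> (1,-5) [heading=180, draw]
]
Final: pos=(1,-5), heading=180, 5 segment(s) drawn
Segments drawn: 5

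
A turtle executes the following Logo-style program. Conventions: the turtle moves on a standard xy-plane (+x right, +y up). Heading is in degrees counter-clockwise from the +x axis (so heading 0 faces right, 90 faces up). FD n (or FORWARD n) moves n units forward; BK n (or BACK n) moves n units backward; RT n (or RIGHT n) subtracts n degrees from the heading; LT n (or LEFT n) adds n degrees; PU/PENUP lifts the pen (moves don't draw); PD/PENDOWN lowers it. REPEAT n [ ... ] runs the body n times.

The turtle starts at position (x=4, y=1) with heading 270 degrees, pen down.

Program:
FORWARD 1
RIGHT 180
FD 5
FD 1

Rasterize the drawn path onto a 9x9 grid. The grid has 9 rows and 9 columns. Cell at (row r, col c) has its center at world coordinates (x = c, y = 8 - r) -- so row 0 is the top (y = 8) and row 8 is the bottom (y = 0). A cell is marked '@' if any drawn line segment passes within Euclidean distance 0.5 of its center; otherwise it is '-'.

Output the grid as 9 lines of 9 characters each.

Segment 0: (4,1) -> (4,0)
Segment 1: (4,0) -> (4,5)
Segment 2: (4,5) -> (4,6)

Answer: ---------
---------
----@----
----@----
----@----
----@----
----@----
----@----
----@----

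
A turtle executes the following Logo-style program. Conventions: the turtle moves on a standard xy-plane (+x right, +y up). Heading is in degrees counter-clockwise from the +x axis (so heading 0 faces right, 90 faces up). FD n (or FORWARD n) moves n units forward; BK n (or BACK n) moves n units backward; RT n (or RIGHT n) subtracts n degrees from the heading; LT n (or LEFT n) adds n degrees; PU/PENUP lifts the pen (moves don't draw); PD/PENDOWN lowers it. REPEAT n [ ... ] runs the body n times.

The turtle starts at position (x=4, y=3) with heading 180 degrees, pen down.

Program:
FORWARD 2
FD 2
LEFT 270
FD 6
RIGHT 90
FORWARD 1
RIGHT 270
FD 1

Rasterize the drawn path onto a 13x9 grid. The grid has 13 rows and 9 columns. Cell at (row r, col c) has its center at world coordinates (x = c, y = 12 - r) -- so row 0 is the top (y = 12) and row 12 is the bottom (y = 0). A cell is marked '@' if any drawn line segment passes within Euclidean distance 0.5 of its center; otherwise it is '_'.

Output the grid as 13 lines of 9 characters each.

Answer: _________
_________
_@_______
@@_______
@________
@________
@________
@________
@________
@@@@@____
_________
_________
_________

Derivation:
Segment 0: (4,3) -> (2,3)
Segment 1: (2,3) -> (0,3)
Segment 2: (0,3) -> (0,9)
Segment 3: (0,9) -> (1,9)
Segment 4: (1,9) -> (1,10)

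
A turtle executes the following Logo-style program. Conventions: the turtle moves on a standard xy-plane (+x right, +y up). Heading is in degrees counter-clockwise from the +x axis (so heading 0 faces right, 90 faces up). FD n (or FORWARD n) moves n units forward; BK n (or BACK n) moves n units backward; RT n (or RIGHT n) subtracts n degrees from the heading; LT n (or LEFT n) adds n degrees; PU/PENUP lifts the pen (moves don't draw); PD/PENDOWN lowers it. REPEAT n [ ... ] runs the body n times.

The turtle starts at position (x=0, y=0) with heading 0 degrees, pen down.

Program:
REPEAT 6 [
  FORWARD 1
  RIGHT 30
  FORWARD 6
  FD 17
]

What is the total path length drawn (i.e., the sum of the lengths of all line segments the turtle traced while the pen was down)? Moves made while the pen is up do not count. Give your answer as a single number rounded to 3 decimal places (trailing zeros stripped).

Answer: 144

Derivation:
Executing turtle program step by step:
Start: pos=(0,0), heading=0, pen down
REPEAT 6 [
  -- iteration 1/6 --
  FD 1: (0,0) -> (1,0) [heading=0, draw]
  RT 30: heading 0 -> 330
  FD 6: (1,0) -> (6.196,-3) [heading=330, draw]
  FD 17: (6.196,-3) -> (20.919,-11.5) [heading=330, draw]
  -- iteration 2/6 --
  FD 1: (20.919,-11.5) -> (21.785,-12) [heading=330, draw]
  RT 30: heading 330 -> 300
  FD 6: (21.785,-12) -> (24.785,-17.196) [heading=300, draw]
  FD 17: (24.785,-17.196) -> (33.285,-31.919) [heading=300, draw]
  -- iteration 3/6 --
  FD 1: (33.285,-31.919) -> (33.785,-32.785) [heading=300, draw]
  RT 30: heading 300 -> 270
  FD 6: (33.785,-32.785) -> (33.785,-38.785) [heading=270, draw]
  FD 17: (33.785,-38.785) -> (33.785,-55.785) [heading=270, draw]
  -- iteration 4/6 --
  FD 1: (33.785,-55.785) -> (33.785,-56.785) [heading=270, draw]
  RT 30: heading 270 -> 240
  FD 6: (33.785,-56.785) -> (30.785,-61.981) [heading=240, draw]
  FD 17: (30.785,-61.981) -> (22.285,-76.703) [heading=240, draw]
  -- iteration 5/6 --
  FD 1: (22.285,-76.703) -> (21.785,-77.569) [heading=240, draw]
  RT 30: heading 240 -> 210
  FD 6: (21.785,-77.569) -> (16.588,-80.569) [heading=210, draw]
  FD 17: (16.588,-80.569) -> (1.866,-89.069) [heading=210, draw]
  -- iteration 6/6 --
  FD 1: (1.866,-89.069) -> (1,-89.569) [heading=210, draw]
  RT 30: heading 210 -> 180
  FD 6: (1,-89.569) -> (-5,-89.569) [heading=180, draw]
  FD 17: (-5,-89.569) -> (-22,-89.569) [heading=180, draw]
]
Final: pos=(-22,-89.569), heading=180, 18 segment(s) drawn

Segment lengths:
  seg 1: (0,0) -> (1,0), length = 1
  seg 2: (1,0) -> (6.196,-3), length = 6
  seg 3: (6.196,-3) -> (20.919,-11.5), length = 17
  seg 4: (20.919,-11.5) -> (21.785,-12), length = 1
  seg 5: (21.785,-12) -> (24.785,-17.196), length = 6
  seg 6: (24.785,-17.196) -> (33.285,-31.919), length = 17
  seg 7: (33.285,-31.919) -> (33.785,-32.785), length = 1
  seg 8: (33.785,-32.785) -> (33.785,-38.785), length = 6
  seg 9: (33.785,-38.785) -> (33.785,-55.785), length = 17
  seg 10: (33.785,-55.785) -> (33.785,-56.785), length = 1
  seg 11: (33.785,-56.785) -> (30.785,-61.981), length = 6
  seg 12: (30.785,-61.981) -> (22.285,-76.703), length = 17
  seg 13: (22.285,-76.703) -> (21.785,-77.569), length = 1
  seg 14: (21.785,-77.569) -> (16.588,-80.569), length = 6
  seg 15: (16.588,-80.569) -> (1.866,-89.069), length = 17
  seg 16: (1.866,-89.069) -> (1,-89.569), length = 1
  seg 17: (1,-89.569) -> (-5,-89.569), length = 6
  seg 18: (-5,-89.569) -> (-22,-89.569), length = 17
Total = 144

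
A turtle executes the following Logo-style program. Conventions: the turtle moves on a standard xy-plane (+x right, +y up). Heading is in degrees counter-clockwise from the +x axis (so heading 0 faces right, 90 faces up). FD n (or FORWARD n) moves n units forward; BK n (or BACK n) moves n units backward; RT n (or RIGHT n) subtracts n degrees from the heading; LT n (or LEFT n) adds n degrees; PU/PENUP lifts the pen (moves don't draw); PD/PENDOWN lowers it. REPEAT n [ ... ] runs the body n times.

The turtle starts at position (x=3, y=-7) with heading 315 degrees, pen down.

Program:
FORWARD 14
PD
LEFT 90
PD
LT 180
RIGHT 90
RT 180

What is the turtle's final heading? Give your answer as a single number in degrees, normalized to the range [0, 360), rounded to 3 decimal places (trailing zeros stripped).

Executing turtle program step by step:
Start: pos=(3,-7), heading=315, pen down
FD 14: (3,-7) -> (12.899,-16.899) [heading=315, draw]
PD: pen down
LT 90: heading 315 -> 45
PD: pen down
LT 180: heading 45 -> 225
RT 90: heading 225 -> 135
RT 180: heading 135 -> 315
Final: pos=(12.899,-16.899), heading=315, 1 segment(s) drawn

Answer: 315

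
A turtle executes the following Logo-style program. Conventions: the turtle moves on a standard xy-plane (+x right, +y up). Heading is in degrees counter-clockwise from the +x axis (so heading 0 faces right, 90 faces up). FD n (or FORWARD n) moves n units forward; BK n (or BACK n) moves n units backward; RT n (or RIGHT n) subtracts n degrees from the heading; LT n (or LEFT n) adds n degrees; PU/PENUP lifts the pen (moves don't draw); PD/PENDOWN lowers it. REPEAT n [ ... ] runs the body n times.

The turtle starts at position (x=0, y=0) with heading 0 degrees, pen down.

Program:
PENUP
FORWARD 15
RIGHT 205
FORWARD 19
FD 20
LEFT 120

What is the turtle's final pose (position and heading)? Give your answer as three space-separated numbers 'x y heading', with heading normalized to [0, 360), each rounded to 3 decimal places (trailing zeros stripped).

Executing turtle program step by step:
Start: pos=(0,0), heading=0, pen down
PU: pen up
FD 15: (0,0) -> (15,0) [heading=0, move]
RT 205: heading 0 -> 155
FD 19: (15,0) -> (-2.22,8.03) [heading=155, move]
FD 20: (-2.22,8.03) -> (-20.346,16.482) [heading=155, move]
LT 120: heading 155 -> 275
Final: pos=(-20.346,16.482), heading=275, 0 segment(s) drawn

Answer: -20.346 16.482 275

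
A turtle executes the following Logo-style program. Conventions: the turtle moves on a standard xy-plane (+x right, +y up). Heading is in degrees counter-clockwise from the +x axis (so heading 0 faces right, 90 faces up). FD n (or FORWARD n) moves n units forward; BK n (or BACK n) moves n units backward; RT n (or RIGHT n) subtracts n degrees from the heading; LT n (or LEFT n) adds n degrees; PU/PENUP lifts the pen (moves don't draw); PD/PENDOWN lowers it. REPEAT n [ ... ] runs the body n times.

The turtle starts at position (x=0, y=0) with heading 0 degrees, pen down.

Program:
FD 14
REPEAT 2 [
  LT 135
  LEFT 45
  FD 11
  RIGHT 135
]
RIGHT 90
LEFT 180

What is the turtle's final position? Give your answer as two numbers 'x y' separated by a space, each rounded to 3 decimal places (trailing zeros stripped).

Executing turtle program step by step:
Start: pos=(0,0), heading=0, pen down
FD 14: (0,0) -> (14,0) [heading=0, draw]
REPEAT 2 [
  -- iteration 1/2 --
  LT 135: heading 0 -> 135
  LT 45: heading 135 -> 180
  FD 11: (14,0) -> (3,0) [heading=180, draw]
  RT 135: heading 180 -> 45
  -- iteration 2/2 --
  LT 135: heading 45 -> 180
  LT 45: heading 180 -> 225
  FD 11: (3,0) -> (-4.778,-7.778) [heading=225, draw]
  RT 135: heading 225 -> 90
]
RT 90: heading 90 -> 0
LT 180: heading 0 -> 180
Final: pos=(-4.778,-7.778), heading=180, 3 segment(s) drawn

Answer: -4.778 -7.778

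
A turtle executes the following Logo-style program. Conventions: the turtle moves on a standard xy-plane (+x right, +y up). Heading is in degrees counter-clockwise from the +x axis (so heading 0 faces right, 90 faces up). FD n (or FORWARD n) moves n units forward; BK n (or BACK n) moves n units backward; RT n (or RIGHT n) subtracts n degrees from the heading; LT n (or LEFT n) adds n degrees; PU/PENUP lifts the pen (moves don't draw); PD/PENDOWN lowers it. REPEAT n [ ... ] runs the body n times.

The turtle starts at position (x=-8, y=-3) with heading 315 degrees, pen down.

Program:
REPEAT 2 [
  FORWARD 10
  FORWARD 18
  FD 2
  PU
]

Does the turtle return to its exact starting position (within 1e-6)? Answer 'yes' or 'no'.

Executing turtle program step by step:
Start: pos=(-8,-3), heading=315, pen down
REPEAT 2 [
  -- iteration 1/2 --
  FD 10: (-8,-3) -> (-0.929,-10.071) [heading=315, draw]
  FD 18: (-0.929,-10.071) -> (11.799,-22.799) [heading=315, draw]
  FD 2: (11.799,-22.799) -> (13.213,-24.213) [heading=315, draw]
  PU: pen up
  -- iteration 2/2 --
  FD 10: (13.213,-24.213) -> (20.284,-31.284) [heading=315, move]
  FD 18: (20.284,-31.284) -> (33.012,-44.012) [heading=315, move]
  FD 2: (33.012,-44.012) -> (34.426,-45.426) [heading=315, move]
  PU: pen up
]
Final: pos=(34.426,-45.426), heading=315, 3 segment(s) drawn

Start position: (-8, -3)
Final position: (34.426, -45.426)
Distance = 60; >= 1e-6 -> NOT closed

Answer: no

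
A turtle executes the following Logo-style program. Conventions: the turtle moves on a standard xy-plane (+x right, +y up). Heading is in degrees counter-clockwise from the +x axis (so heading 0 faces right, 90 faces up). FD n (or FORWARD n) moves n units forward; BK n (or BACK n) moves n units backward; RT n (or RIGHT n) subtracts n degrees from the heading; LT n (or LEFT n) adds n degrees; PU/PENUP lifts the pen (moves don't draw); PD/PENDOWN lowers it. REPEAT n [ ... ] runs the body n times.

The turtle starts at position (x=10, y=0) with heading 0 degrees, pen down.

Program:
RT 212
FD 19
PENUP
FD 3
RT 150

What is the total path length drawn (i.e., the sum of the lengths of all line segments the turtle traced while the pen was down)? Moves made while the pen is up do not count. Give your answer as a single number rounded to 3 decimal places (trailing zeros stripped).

Executing turtle program step by step:
Start: pos=(10,0), heading=0, pen down
RT 212: heading 0 -> 148
FD 19: (10,0) -> (-6.113,10.068) [heading=148, draw]
PU: pen up
FD 3: (-6.113,10.068) -> (-8.657,11.658) [heading=148, move]
RT 150: heading 148 -> 358
Final: pos=(-8.657,11.658), heading=358, 1 segment(s) drawn

Segment lengths:
  seg 1: (10,0) -> (-6.113,10.068), length = 19
Total = 19

Answer: 19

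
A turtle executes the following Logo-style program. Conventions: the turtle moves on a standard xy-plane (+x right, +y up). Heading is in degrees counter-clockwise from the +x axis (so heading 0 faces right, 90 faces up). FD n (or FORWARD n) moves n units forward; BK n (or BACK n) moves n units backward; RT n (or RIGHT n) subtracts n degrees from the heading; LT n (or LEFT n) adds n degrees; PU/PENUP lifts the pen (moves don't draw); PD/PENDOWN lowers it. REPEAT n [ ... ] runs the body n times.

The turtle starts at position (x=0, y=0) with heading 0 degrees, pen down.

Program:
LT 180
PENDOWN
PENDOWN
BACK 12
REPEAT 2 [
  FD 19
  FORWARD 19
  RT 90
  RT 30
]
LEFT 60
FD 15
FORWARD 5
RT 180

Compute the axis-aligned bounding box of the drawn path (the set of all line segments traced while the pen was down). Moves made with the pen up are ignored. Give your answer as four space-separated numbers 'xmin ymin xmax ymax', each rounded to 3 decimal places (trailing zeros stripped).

Answer: -26 0 13 32.909

Derivation:
Executing turtle program step by step:
Start: pos=(0,0), heading=0, pen down
LT 180: heading 0 -> 180
PD: pen down
PD: pen down
BK 12: (0,0) -> (12,0) [heading=180, draw]
REPEAT 2 [
  -- iteration 1/2 --
  FD 19: (12,0) -> (-7,0) [heading=180, draw]
  FD 19: (-7,0) -> (-26,0) [heading=180, draw]
  RT 90: heading 180 -> 90
  RT 30: heading 90 -> 60
  -- iteration 2/2 --
  FD 19: (-26,0) -> (-16.5,16.454) [heading=60, draw]
  FD 19: (-16.5,16.454) -> (-7,32.909) [heading=60, draw]
  RT 90: heading 60 -> 330
  RT 30: heading 330 -> 300
]
LT 60: heading 300 -> 0
FD 15: (-7,32.909) -> (8,32.909) [heading=0, draw]
FD 5: (8,32.909) -> (13,32.909) [heading=0, draw]
RT 180: heading 0 -> 180
Final: pos=(13,32.909), heading=180, 7 segment(s) drawn

Segment endpoints: x in {-26, -16.5, -7, -7, 0, 8, 12, 13}, y in {0, 0, 0, 0, 16.454, 32.909}
xmin=-26, ymin=0, xmax=13, ymax=32.909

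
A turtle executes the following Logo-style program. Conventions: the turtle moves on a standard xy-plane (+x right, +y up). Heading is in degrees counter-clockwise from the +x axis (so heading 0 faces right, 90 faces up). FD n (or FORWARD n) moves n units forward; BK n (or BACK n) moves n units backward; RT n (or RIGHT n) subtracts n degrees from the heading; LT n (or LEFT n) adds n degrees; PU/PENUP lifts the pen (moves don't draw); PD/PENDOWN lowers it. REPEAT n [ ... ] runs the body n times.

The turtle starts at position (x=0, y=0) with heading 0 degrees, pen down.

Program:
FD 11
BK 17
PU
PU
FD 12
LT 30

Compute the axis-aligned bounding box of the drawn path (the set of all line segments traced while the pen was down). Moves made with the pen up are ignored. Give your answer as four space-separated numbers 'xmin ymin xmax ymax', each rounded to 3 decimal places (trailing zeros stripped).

Answer: -6 0 11 0

Derivation:
Executing turtle program step by step:
Start: pos=(0,0), heading=0, pen down
FD 11: (0,0) -> (11,0) [heading=0, draw]
BK 17: (11,0) -> (-6,0) [heading=0, draw]
PU: pen up
PU: pen up
FD 12: (-6,0) -> (6,0) [heading=0, move]
LT 30: heading 0 -> 30
Final: pos=(6,0), heading=30, 2 segment(s) drawn

Segment endpoints: x in {-6, 0, 11}, y in {0}
xmin=-6, ymin=0, xmax=11, ymax=0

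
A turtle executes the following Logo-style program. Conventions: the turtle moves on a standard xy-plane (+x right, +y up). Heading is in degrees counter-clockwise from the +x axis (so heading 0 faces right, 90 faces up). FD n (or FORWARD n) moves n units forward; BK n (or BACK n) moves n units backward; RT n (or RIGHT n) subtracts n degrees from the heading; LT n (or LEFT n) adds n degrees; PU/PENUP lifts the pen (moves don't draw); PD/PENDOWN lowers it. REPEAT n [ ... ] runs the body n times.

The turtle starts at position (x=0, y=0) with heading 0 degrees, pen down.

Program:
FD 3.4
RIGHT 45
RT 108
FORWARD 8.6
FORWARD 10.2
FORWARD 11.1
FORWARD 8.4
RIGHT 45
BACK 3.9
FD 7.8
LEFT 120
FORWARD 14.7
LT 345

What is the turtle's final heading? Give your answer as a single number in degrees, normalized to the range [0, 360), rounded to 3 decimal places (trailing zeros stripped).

Executing turtle program step by step:
Start: pos=(0,0), heading=0, pen down
FD 3.4: (0,0) -> (3.4,0) [heading=0, draw]
RT 45: heading 0 -> 315
RT 108: heading 315 -> 207
FD 8.6: (3.4,0) -> (-4.263,-3.904) [heading=207, draw]
FD 10.2: (-4.263,-3.904) -> (-13.351,-8.535) [heading=207, draw]
FD 11.1: (-13.351,-8.535) -> (-23.241,-13.574) [heading=207, draw]
FD 8.4: (-23.241,-13.574) -> (-30.726,-17.388) [heading=207, draw]
RT 45: heading 207 -> 162
BK 3.9: (-30.726,-17.388) -> (-27.016,-18.593) [heading=162, draw]
FD 7.8: (-27.016,-18.593) -> (-34.435,-16.183) [heading=162, draw]
LT 120: heading 162 -> 282
FD 14.7: (-34.435,-16.183) -> (-31.378,-30.561) [heading=282, draw]
LT 345: heading 282 -> 267
Final: pos=(-31.378,-30.561), heading=267, 8 segment(s) drawn

Answer: 267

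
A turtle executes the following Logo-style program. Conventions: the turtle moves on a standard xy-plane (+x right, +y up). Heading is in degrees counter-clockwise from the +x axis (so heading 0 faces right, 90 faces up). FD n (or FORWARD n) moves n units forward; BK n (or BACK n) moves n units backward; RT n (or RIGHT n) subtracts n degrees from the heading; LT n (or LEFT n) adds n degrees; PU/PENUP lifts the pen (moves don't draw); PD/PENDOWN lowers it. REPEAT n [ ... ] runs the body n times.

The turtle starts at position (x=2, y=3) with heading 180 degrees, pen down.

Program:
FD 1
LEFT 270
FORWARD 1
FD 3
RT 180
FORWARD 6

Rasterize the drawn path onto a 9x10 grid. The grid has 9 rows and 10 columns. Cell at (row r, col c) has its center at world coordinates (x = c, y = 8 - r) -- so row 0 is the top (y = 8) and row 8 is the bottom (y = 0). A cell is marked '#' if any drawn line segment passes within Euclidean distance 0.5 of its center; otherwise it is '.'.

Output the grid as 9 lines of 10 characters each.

Answer: ..........
.#........
.#........
.#........
.#........
.##.......
.#........
.#........
..........

Derivation:
Segment 0: (2,3) -> (1,3)
Segment 1: (1,3) -> (1,4)
Segment 2: (1,4) -> (1,7)
Segment 3: (1,7) -> (1,1)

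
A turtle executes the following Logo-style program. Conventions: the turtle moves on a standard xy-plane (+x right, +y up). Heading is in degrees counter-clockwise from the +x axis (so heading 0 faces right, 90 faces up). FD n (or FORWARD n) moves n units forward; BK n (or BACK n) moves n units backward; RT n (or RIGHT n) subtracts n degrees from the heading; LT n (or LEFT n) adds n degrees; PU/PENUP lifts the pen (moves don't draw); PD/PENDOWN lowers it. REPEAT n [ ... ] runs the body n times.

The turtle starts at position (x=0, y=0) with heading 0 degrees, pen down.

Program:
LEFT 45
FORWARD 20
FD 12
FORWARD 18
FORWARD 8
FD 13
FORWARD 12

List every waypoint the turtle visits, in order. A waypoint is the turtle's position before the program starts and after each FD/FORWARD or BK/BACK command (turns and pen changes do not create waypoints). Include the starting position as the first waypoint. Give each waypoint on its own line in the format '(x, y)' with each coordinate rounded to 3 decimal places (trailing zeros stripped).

Answer: (0, 0)
(14.142, 14.142)
(22.627, 22.627)
(35.355, 35.355)
(41.012, 41.012)
(50.205, 50.205)
(58.69, 58.69)

Derivation:
Executing turtle program step by step:
Start: pos=(0,0), heading=0, pen down
LT 45: heading 0 -> 45
FD 20: (0,0) -> (14.142,14.142) [heading=45, draw]
FD 12: (14.142,14.142) -> (22.627,22.627) [heading=45, draw]
FD 18: (22.627,22.627) -> (35.355,35.355) [heading=45, draw]
FD 8: (35.355,35.355) -> (41.012,41.012) [heading=45, draw]
FD 13: (41.012,41.012) -> (50.205,50.205) [heading=45, draw]
FD 12: (50.205,50.205) -> (58.69,58.69) [heading=45, draw]
Final: pos=(58.69,58.69), heading=45, 6 segment(s) drawn
Waypoints (7 total):
(0, 0)
(14.142, 14.142)
(22.627, 22.627)
(35.355, 35.355)
(41.012, 41.012)
(50.205, 50.205)
(58.69, 58.69)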